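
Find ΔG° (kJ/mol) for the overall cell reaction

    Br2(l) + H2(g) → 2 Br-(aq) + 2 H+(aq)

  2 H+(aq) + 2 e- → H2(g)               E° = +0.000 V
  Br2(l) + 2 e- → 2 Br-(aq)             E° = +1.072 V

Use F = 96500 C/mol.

In the reaction as written Br2(l) is reduced, so the Br₂/Br⁻ couple is the cathode and 2H⁺/H₂ is the anode.
E°cell = +1.072 − (+0.000) = +1.072 V; balancing electrons gives n = 2.
ΔG° = −nFE°cell = −(2)(96500)(+1.072) J/mol = −207 kJ/mol.

−207 kJ/mol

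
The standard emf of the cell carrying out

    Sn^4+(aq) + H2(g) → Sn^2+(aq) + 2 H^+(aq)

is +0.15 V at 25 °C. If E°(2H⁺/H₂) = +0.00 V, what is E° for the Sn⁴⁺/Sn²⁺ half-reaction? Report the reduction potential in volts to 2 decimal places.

In the reaction as written the Sn⁴⁺/Sn²⁺ couple is reduced (cathode) and 2H⁺/H₂ is oxidized (anode), so E°cell = E°(Sn⁴⁺/Sn²⁺) − E°(2H⁺/H₂).
E°(Sn⁴⁺/Sn²⁺) = E°cell + E°(anode) = +0.15 + (+0.00) = +0.15 V.

+0.15 V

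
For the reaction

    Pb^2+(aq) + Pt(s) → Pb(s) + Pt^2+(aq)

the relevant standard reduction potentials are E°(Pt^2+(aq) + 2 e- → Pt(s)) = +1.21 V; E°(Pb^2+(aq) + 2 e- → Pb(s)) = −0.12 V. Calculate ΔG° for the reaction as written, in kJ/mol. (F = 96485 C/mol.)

In the reaction as written Pb^2+(aq) is reduced, so the Pb²⁺/Pb couple is the cathode and Pt²⁺/Pt is the anode.
E°cell = −0.12 − (+1.21) = −1.33 V; balancing electrons gives n = 2.
ΔG° = −nFE°cell = −(2)(96485)(−1.33) J/mol = +257 kJ/mol.

+257 kJ/mol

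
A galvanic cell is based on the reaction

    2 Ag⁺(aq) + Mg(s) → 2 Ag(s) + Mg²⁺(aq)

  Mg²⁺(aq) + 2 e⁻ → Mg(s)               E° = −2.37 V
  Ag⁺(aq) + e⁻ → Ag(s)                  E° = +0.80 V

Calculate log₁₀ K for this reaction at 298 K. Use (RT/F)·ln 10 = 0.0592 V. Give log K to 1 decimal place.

log K = 107.1

The Ag⁺/Ag couple is reduced (cathode); E°cell = +0.80 − (−2.37) = +3.17 V with n = 2.
At equilibrium E = 0, so log K = nE°cell / 0.0592 = (2)(+3.17) / 0.0592 = 107.1.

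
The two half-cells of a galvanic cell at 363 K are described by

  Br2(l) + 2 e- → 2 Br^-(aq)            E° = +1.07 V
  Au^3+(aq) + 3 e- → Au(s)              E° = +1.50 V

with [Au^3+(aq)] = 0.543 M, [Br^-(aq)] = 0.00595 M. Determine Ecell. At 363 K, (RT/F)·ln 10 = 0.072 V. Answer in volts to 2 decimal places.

Since E°(Au³⁺/Au) > E°(Br₂/Br⁻), Au³⁺/Au serves as the cathode.
E°cell = +1.50 − (+1.07) = +0.43 V, with n = 6 electrons transferred.
The balanced reaction is 2 Au^3+(aq) + 6 Br^-(aq) → 2 Au(s) + 3 Br2(l), so Q = 1 / ([Au^3+(aq)]^2·[Br^-(aq)]^6) = 7.64×10^13 and log Q = 13.883.
By the Nernst equation, E = +0.43 − (0.072/6)·(13.883) = +0.26 V.

+0.26 V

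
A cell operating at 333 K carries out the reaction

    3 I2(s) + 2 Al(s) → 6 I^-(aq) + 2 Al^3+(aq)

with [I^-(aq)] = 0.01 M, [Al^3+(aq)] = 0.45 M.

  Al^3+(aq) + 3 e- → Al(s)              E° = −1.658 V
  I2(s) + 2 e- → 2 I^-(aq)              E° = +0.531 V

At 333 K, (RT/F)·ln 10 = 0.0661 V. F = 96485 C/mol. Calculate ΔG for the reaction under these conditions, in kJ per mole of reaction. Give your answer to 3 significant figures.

−1350 kJ/mol

With I₂/I⁻ reduced at the cathode, E°cell = +0.531 − (−1.658) = +2.189 V and n = 6.
The reaction quotient is [I^-(aq)]^6·[Al^3+(aq)]^2 = 2.03×10^−13; by Nernst, E = +2.189 − (0.0661/6)(−12.694) = +2.3288 V.
Then ΔG = −nFE = −6 × 96485 × +2.3288 J/mol = −1350 kJ/mol.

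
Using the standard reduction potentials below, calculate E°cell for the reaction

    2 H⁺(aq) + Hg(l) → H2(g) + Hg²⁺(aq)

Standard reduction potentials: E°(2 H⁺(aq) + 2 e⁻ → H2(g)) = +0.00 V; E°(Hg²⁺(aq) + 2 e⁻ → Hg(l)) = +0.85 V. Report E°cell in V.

H⁺(aq) gains electrons, so the 2H⁺/H₂ couple is the cathode; the Hg²⁺/Hg couple is the anode.
E°cell = E°(cathode) − E°(anode) = +0.00 − (+0.85) = −0.85 V.
The negative E°cell means the reaction is non-spontaneous in the direction written.

−0.85 V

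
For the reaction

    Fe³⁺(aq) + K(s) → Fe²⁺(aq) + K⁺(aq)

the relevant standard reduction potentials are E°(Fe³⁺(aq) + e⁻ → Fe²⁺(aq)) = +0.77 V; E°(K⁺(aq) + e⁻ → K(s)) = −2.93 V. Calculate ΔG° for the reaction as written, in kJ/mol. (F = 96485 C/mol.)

In the reaction as written Fe³⁺(aq) is reduced, so the Fe³⁺/Fe²⁺ couple is the cathode and K⁺/K is the anode.
E°cell = +0.77 − (−2.93) = +3.70 V; balancing electrons gives n = 1.
ΔG° = −nFE°cell = −(1)(96485)(+3.70) J/mol = −357 kJ/mol.

−357 kJ/mol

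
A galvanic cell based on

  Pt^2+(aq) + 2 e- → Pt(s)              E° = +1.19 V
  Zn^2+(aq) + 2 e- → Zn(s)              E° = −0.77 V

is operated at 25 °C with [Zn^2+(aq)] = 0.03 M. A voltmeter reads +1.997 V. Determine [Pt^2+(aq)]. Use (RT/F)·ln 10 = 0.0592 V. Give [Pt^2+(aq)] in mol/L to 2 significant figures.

With Pt²⁺/Pt at the cathode and Zn²⁺/Zn at the anode, E°cell = +1.19 − (−0.77) = +1.96 V (n = 2).
Rearranging E = E° − (0.0592/n)·log Q gives log Q = 2(+1.96 − (+1.997))/0.0592 = −1.250.
Balancing electrons gives Pt^2+(aq) + Zn(s) → Pt(s) + Zn^2+(aq); thus Q = [Zn^2+(aq)] / [Pt^2+(aq)].
Substituting the known concentrations and solving, log [Pt^2+(aq)] = −0.273 and [Pt^2+(aq)] = 0.53 M.

0.53 M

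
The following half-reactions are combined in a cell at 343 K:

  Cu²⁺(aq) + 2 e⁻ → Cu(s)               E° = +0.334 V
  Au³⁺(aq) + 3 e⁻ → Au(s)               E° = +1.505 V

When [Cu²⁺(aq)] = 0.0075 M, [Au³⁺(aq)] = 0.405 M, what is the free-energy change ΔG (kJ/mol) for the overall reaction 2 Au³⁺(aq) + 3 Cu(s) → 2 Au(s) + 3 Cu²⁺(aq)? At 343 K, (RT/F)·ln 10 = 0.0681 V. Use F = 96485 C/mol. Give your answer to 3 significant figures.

−715 kJ/mol

With Au³⁺/Au reduced at the cathode, E°cell = +1.505 − (+0.334) = +1.171 V and n = 6.
Here Q = [Cu²⁺(aq)]^3 / [Au³⁺(aq)]^2 = 2.57×10^−6 (log Q = −5.590), giving E = +1.171 − (0.0681/6)·(−5.590) = +1.2344 V.
ΔG = −nFE = −(6)(96485)(+1.2344) J/mol = −715 kJ/mol.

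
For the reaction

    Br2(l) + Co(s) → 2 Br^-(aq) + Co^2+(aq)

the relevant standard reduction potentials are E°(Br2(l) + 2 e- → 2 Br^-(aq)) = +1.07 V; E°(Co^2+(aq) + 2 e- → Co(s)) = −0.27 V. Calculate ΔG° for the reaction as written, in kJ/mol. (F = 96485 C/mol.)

−259 kJ/mol

In the reaction as written Br2(l) is reduced, so the Br₂/Br⁻ couple is the cathode and Co²⁺/Co is the anode.
E°cell = +1.07 − (−0.27) = +1.34 V; balancing electrons gives n = 2.
ΔG° = −nFE°cell = −(2)(96485)(+1.34) J/mol = −259 kJ/mol.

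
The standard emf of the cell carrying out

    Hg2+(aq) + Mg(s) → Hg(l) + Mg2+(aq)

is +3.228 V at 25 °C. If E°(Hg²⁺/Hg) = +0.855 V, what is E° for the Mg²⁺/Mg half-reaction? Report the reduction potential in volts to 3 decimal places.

−2.373 V

In the reaction as written the Hg²⁺/Hg couple is reduced (cathode) and Mg²⁺/Mg is oxidized (anode), so E°cell = E°(Hg²⁺/Hg) − E°(Mg²⁺/Mg).
E°(Mg²⁺/Mg) = E°(cathode) − E°cell = +0.855 − (+3.228) = −2.373 V.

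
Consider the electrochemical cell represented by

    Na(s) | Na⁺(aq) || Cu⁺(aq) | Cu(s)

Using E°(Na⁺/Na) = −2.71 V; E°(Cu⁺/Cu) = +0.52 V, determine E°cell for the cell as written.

By convention the left-hand electrode in cell notation is the anode (oxidation) and the right-hand electrode is the cathode (reduction).
E°cell = E°(right) − E°(left) = +0.52 − (−2.71) = +3.23 V.

+3.23 V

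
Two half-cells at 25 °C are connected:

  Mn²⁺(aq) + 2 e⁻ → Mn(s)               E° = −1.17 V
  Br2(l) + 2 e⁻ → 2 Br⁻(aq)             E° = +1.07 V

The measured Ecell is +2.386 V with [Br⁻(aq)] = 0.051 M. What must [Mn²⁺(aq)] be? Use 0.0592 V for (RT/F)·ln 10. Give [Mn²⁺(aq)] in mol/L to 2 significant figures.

With Br₂/Br⁻ at the cathode and Mn²⁺/Mn at the anode, E°cell = +1.07 − (−1.17) = +2.24 V (n = 2).
Since E = E° − (0.0592/n)·log Q, log Q = n(E° − E)/0.0592 = −4.932.
For Br2(l) + Mn(s) → 2 Br⁻(aq) + Mn²⁺(aq), the reaction quotient is Q = [Br⁻(aq)]^2·[Mn²⁺(aq)].
Substituting the known concentrations and solving, log [Mn²⁺(aq)] = −2.347 and [Mn²⁺(aq)] = 0.0045 M.

0.0045 M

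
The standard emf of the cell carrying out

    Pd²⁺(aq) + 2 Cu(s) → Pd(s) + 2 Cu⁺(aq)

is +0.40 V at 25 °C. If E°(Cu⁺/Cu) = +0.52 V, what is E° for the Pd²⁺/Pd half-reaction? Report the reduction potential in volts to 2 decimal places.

+0.92 V

In the reaction as written the Pd²⁺/Pd couple is reduced (cathode) and Cu⁺/Cu is oxidized (anode), so E°cell = E°(Pd²⁺/Pd) − E°(Cu⁺/Cu).
E°(Pd²⁺/Pd) = E°cell + E°(anode) = +0.40 + (+0.52) = +0.92 V.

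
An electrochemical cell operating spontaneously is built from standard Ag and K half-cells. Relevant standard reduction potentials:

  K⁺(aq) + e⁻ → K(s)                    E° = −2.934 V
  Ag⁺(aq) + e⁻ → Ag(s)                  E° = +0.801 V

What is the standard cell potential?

The Ag⁺/Ag couple has the higher E°, so Ag ion is reduced (cathode) and K is oxidized (anode).
E°cell = E°(cathode) − E°(anode) = +0.801 − (−2.934) = +3.735 V.

+3.735 V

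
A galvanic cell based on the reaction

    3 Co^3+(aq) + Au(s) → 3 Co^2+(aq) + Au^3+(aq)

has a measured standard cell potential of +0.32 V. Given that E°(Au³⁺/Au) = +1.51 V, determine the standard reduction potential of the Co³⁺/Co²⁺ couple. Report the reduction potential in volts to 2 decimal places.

+1.83 V

In the reaction as written the Co³⁺/Co²⁺ couple is reduced (cathode) and Au³⁺/Au is oxidized (anode), so E°cell = E°(Co³⁺/Co²⁺) − E°(Au³⁺/Au).
E°(Co³⁺/Co²⁺) = E°cell + E°(anode) = +0.32 + (+1.51) = +1.83 V.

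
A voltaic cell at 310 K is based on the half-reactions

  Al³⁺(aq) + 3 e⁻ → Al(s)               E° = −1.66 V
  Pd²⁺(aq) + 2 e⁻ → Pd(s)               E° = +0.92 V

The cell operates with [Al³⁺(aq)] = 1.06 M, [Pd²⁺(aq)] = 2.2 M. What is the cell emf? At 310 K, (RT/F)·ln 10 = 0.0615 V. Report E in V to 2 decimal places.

The Pd²⁺/Pd couple has the more positive E°, so it is the cathode; Al³⁺/Al is the anode.
The standard potential is +0.92 − (−1.66) = +2.58 V and the balanced reaction transfers n = 6 electrons.
The balanced reaction is 3 Pd²⁺(aq) + 2 Al(s) → 3 Pd(s) + 2 Al³⁺(aq), so Q = [Al³⁺(aq)]^2 / [Pd²⁺(aq)]^3 = 0.106 and log Q = −0.977.
Applying E = E° − (RT ln10/nF)·log Q gives +2.58 − (0.0615/6)(−0.977) = +2.59 V.

+2.59 V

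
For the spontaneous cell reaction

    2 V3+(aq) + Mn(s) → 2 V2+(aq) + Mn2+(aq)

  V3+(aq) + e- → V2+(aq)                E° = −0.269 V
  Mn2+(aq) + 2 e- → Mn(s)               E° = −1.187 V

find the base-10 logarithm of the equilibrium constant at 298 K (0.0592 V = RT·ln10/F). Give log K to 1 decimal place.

The V³⁺/V²⁺ couple is reduced (cathode); E°cell = −0.269 − (−1.187) = +0.918 V with n = 2.
At equilibrium E = 0, so log K = nE°cell / 0.0592 = (2)(+0.918) / 0.0592 = 31.0.

log K = 31.0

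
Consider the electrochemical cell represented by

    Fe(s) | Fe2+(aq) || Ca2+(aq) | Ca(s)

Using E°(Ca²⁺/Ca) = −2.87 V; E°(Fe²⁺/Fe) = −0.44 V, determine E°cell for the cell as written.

By convention the left-hand electrode in cell notation is the anode (oxidation) and the right-hand electrode is the cathode (reduction).
E°cell = E°(right) − E°(left) = −2.87 − (−0.44) = −2.43 V.
The negative sign shows that, as written, the cell would require an external voltage to drive the reaction.

−2.43 V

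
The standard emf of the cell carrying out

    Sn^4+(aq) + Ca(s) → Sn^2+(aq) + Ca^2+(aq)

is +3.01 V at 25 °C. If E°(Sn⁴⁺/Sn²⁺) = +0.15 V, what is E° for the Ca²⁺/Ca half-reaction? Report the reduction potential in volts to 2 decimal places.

−2.86 V

In the reaction as written the Sn⁴⁺/Sn²⁺ couple is reduced (cathode) and Ca²⁺/Ca is oxidized (anode), so E°cell = E°(Sn⁴⁺/Sn²⁺) − E°(Ca²⁺/Ca).
E°(Ca²⁺/Ca) = E°(cathode) − E°cell = +0.15 − (+3.01) = −2.86 V.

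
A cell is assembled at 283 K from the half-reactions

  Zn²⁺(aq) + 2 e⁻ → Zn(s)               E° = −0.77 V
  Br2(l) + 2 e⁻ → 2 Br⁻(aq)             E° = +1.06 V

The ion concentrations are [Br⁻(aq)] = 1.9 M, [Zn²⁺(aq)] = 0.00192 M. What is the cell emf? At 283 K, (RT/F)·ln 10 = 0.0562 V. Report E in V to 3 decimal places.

Br₂/Br⁻ is reduced (cathode, E° = +1.06 V) and Zn²⁺/Zn is oxidized (anode).
E°cell = E°cat − E°an = +1.06 − (−0.77) = +1.83 V; n = 2.
Balancing gives Br2(l) + Zn(s) → 2 Br⁻(aq) + Zn²⁺(aq); hence Q = [Br⁻(aq)]^2·[Zn²⁺(aq)] = 0.00693 (log Q = −2.159).
E = E° − (0.0562/n)·log Q = +1.83 − (0.0562/2)(−2.159) = +1.891 V.

+1.891 V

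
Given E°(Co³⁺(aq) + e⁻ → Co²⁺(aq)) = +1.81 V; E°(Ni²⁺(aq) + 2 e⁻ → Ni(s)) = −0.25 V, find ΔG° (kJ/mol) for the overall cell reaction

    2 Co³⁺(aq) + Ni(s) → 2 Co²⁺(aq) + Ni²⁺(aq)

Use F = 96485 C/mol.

In the reaction as written Co³⁺(aq) is reduced, so the Co³⁺/Co²⁺ couple is the cathode and Ni²⁺/Ni is the anode.
E°cell = +1.81 − (−0.25) = +2.06 V; balancing electrons gives n = 2.
ΔG° = −nFE°cell = −(2)(96485)(+2.06) J/mol = −398 kJ/mol.

−398 kJ/mol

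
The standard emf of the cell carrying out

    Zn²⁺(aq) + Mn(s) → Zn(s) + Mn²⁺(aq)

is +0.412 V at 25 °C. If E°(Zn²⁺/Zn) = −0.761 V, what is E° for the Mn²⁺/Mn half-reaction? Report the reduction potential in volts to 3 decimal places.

In the reaction as written the Zn²⁺/Zn couple is reduced (cathode) and Mn²⁺/Mn is oxidized (anode), so E°cell = E°(Zn²⁺/Zn) − E°(Mn²⁺/Mn).
E°(Mn²⁺/Mn) = E°(cathode) − E°cell = −0.761 − (+0.412) = −1.173 V.

−1.173 V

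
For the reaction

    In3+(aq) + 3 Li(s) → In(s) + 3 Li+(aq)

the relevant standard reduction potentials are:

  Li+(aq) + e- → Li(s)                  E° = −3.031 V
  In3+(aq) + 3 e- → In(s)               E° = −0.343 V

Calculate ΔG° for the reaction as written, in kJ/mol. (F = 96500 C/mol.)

−778 kJ/mol

In the reaction as written In3+(aq) is reduced, so the In³⁺/In couple is the cathode and Li⁺/Li is the anode.
E°cell = −0.343 − (−3.031) = +2.688 V; balancing electrons gives n = 3.
ΔG° = −nFE°cell = −(3)(96500)(+2.688) J/mol = −778 kJ/mol.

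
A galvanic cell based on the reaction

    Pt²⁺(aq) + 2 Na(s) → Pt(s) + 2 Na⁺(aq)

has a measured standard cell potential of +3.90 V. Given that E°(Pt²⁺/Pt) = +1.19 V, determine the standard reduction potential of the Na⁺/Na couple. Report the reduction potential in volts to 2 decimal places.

−2.71 V

In the reaction as written the Pt²⁺/Pt couple is reduced (cathode) and Na⁺/Na is oxidized (anode), so E°cell = E°(Pt²⁺/Pt) − E°(Na⁺/Na).
E°(Na⁺/Na) = E°(cathode) − E°cell = +1.19 − (+3.90) = −2.71 V.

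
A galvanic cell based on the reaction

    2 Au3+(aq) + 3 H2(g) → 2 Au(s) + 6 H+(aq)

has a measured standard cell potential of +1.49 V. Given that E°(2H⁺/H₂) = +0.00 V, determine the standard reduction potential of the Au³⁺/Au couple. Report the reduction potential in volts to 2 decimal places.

In the reaction as written the Au³⁺/Au couple is reduced (cathode) and 2H⁺/H₂ is oxidized (anode), so E°cell = E°(Au³⁺/Au) − E°(2H⁺/H₂).
E°(Au³⁺/Au) = E°cell + E°(anode) = +1.49 + (+0.00) = +1.49 V.

+1.49 V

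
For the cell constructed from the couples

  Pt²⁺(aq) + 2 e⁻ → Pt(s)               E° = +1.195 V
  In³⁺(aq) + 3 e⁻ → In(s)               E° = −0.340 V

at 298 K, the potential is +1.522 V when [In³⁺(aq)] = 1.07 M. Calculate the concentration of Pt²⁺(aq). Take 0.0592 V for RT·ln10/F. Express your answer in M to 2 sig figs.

Pt²⁺/Pt is the cathode (higher E°); E°cell = +1.195 − (−0.340) = +1.535 V with n = 6.
Rearranging E = E° − (0.0592/n)·log Q gives log Q = 6(+1.535 − (+1.522))/0.0592 = 1.318.
Balancing electrons gives 3 Pt²⁺(aq) + 2 In(s) → 3 Pt(s) + 2 In³⁺(aq); thus Q = [In³⁺(aq)]^2 / [Pt²⁺(aq)]^3.
Isolating [Pt²⁺(aq)] in Q = 10^{1.318} yields log [Pt²⁺(aq)] = −0.420, i.e. 0.38 M.

0.38 M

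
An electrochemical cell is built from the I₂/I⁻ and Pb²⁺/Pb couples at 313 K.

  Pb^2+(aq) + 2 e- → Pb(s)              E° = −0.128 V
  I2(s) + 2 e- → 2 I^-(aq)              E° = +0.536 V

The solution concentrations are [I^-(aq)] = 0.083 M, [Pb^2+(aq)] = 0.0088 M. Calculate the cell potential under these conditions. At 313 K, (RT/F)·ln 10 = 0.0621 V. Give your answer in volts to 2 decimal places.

+0.79 V

Since E°(I₂/I⁻) > E°(Pb²⁺/Pb), I₂/I⁻ serves as the cathode.
E°cell = +0.536 − (−0.128) = +0.664 V, with n = 2 electrons transferred.
For the overall reaction I2(s) + Pb(s) → 2 I^-(aq) + Pb^2+(aq), Q = [I^-(aq)]^2·[Pb^2+(aq)] = 6.06×10^−5, giving log Q = −4.217.
By the Nernst equation, E = +0.664 − (0.0621/2)·(−4.217) = +0.79 V.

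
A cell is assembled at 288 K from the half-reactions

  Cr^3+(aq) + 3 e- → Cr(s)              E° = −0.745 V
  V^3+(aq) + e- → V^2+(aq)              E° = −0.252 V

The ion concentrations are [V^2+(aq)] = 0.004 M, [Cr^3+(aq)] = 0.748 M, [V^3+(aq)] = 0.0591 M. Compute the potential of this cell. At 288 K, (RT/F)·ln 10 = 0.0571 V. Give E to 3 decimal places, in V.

Since E°(V³⁺/V²⁺) > E°(Cr³⁺/Cr), V³⁺/V²⁺ serves as the cathode.
E°cell = E°cat − E°an = −0.252 − (−0.745) = +0.493 V; n = 3.
For the overall reaction 3 V^3+(aq) + Cr(s) → 3 V^2+(aq) + Cr^3+(aq), Q = ([V^2+(aq)]^3·[Cr^3+(aq)]) / [V^3+(aq)]^3 = 0.000232, giving log Q = −3.635.
By the Nernst equation, E = +0.493 − (0.0571/3)·(−3.635) = +0.562 V.

+0.562 V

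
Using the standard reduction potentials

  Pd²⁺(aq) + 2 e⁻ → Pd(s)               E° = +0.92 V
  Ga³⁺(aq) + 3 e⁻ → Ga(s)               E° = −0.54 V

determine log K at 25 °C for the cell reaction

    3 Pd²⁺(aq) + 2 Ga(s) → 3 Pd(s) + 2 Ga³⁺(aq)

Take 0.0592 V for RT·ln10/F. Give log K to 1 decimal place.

The Pd²⁺/Pd couple is reduced (cathode); E°cell = +0.92 − (−0.54) = +1.46 V with n = 6.
At equilibrium E = 0, so log K = nE°cell / 0.0592 = (6)(+1.46) / 0.0592 = 148.0.

log K = 148.0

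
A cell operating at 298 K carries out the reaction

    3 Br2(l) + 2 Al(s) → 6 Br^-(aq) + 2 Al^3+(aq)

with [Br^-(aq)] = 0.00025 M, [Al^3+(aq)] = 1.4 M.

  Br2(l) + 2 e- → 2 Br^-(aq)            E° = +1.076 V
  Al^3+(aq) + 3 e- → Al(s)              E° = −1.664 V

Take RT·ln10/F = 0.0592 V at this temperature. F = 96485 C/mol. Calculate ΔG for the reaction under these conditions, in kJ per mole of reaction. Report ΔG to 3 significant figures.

The standard cell potential is +1.076 − (−1.664) = +2.740 V, with n = 6 electrons in the balanced equation.
Q = [Br^-(aq)]^6·[Al^3+(aq)]^2 = 4.79×10^−22, so log Q = −21.320 and E = +2.740 − (0.0592/6)(−21.320) = +2.9504 V.
Finally ΔG = −nFE = −(6)(96485 C/mol)(+2.9504 V) = −1710 kJ/mol.

−1710 kJ/mol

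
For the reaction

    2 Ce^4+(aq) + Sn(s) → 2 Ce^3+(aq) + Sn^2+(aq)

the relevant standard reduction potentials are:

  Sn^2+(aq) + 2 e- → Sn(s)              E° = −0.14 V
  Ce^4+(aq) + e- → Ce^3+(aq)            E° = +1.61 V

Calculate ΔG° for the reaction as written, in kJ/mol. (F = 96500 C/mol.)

−338 kJ/mol

In the reaction as written Ce^4+(aq) is reduced, so the Ce⁴⁺/Ce³⁺ couple is the cathode and Sn²⁺/Sn is the anode.
E°cell = +1.61 − (−0.14) = +1.75 V; balancing electrons gives n = 2.
ΔG° = −nFE°cell = −(2)(96500)(+1.75) J/mol = −338 kJ/mol.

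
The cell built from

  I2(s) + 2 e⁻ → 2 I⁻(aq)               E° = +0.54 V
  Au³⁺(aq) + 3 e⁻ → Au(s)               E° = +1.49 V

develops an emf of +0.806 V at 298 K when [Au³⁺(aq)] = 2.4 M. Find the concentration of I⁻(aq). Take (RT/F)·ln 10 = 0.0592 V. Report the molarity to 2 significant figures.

Au³⁺/Au is the cathode (higher E°); E°cell = +1.49 − (+0.54) = +0.95 V with n = 6.
From the Nernst equation, log Q = n(E° − E)/0.0592 = 6·(+0.95 − (+0.806))/0.0592 = 14.595.
The balanced reaction is 2 Au³⁺(aq) + 6 I⁻(aq) → 2 Au(s) + 3 I2(s), so Q = 1 / ([Au³⁺(aq)]^2·[I⁻(aq)]^6).
Substituting the known concentrations and solving, log [I⁻(aq)] = −2.559 and [I⁻(aq)] = 0.0028 M.

0.0028 M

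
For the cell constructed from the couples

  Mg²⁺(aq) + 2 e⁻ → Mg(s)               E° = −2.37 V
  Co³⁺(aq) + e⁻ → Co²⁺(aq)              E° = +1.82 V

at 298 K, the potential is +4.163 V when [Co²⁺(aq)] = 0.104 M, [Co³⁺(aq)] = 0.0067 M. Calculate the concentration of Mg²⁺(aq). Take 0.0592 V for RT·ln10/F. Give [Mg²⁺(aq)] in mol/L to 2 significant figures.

0.034 M

With Co³⁺/Co²⁺ at the cathode and Mg²⁺/Mg at the anode, E°cell = +1.82 − (−2.37) = +4.19 V (n = 2).
Since E = E° − (0.0592/n)·log Q, log Q = n(E° − E)/0.0592 = 0.912.
For 2 Co³⁺(aq) + Mg(s) → 2 Co²⁺(aq) + Mg²⁺(aq), the reaction quotient is Q = ([Co²⁺(aq)]^2·[Mg²⁺(aq)]) / [Co³⁺(aq)]^2.
Solving for the unknown gives log [Mg²⁺(aq)] = −1.470, so [Mg²⁺(aq)] ≈ 0.034 M.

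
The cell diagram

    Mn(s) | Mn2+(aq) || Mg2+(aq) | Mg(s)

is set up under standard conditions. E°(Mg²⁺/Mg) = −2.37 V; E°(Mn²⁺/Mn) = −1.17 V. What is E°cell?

By convention the left-hand electrode in cell notation is the anode (oxidation) and the right-hand electrode is the cathode (reduction).
E°cell = E°(right) − E°(left) = −2.37 − (−1.17) = −1.20 V.
The negative sign shows that, as written, the cell would require an external voltage to drive the reaction.

−1.20 V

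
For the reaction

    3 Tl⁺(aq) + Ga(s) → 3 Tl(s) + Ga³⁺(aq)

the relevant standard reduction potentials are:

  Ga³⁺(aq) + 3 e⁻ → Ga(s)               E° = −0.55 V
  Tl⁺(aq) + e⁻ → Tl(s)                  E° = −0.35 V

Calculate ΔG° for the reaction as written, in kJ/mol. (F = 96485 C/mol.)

In the reaction as written Tl⁺(aq) is reduced, so the Tl⁺/Tl couple is the cathode and Ga³⁺/Ga is the anode.
E°cell = −0.35 − (−0.55) = +0.20 V; balancing electrons gives n = 3.
ΔG° = −nFE°cell = −(3)(96485)(+0.20) J/mol = −57.9 kJ/mol.

−57.9 kJ/mol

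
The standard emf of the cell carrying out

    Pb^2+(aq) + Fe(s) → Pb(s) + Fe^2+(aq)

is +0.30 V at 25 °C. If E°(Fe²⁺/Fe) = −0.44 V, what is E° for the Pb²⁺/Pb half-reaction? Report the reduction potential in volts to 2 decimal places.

In the reaction as written the Pb²⁺/Pb couple is reduced (cathode) and Fe²⁺/Fe is oxidized (anode), so E°cell = E°(Pb²⁺/Pb) − E°(Fe²⁺/Fe).
E°(Pb²⁺/Pb) = E°cell + E°(anode) = +0.30 + (−0.44) = −0.14 V.

−0.14 V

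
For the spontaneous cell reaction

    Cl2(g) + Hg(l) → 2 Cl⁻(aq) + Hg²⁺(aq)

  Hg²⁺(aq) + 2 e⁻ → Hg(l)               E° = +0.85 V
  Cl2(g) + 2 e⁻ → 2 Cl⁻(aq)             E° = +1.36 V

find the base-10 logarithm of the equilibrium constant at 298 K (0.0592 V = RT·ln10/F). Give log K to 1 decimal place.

The Cl₂/Cl⁻ couple is reduced (cathode); E°cell = +1.36 − (+0.85) = +0.51 V with n = 2.
At equilibrium E = 0, so log K = nE°cell / 0.0592 = (2)(+0.51) / 0.0592 = 17.2.

log K = 17.2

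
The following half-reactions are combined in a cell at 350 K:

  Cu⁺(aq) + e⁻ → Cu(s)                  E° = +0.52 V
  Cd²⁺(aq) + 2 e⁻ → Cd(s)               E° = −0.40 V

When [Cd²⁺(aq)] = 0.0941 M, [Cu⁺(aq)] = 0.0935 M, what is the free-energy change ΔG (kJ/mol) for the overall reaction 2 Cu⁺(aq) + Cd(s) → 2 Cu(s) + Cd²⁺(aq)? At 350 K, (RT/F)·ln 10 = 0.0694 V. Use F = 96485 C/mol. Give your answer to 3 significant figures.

The standard cell potential is +0.52 − (−0.40) = +0.92 V, with n = 2 electrons in the balanced equation.
Here Q = [Cd²⁺(aq)] / [Cu⁺(aq)]^2 = 10.8 (log Q = 1.032), giving E = +0.92 − (0.0694/2)·(1.032) = +0.8842 V.
ΔG = −nFE = −(2)(96485)(+0.8842) J/mol = −171 kJ/mol.

−171 kJ/mol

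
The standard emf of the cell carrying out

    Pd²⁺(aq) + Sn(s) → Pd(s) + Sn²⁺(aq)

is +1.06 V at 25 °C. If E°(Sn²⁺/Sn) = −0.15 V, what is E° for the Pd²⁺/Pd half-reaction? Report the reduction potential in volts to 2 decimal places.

In the reaction as written the Pd²⁺/Pd couple is reduced (cathode) and Sn²⁺/Sn is oxidized (anode), so E°cell = E°(Pd²⁺/Pd) − E°(Sn²⁺/Sn).
E°(Pd²⁺/Pd) = E°cell + E°(anode) = +1.06 + (−0.15) = +0.91 V.

+0.91 V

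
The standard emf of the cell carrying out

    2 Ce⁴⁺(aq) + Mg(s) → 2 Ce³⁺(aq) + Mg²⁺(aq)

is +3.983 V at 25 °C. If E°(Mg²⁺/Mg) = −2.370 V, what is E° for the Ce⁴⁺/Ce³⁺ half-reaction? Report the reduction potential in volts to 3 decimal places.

+1.613 V

In the reaction as written the Ce⁴⁺/Ce³⁺ couple is reduced (cathode) and Mg²⁺/Mg is oxidized (anode), so E°cell = E°(Ce⁴⁺/Ce³⁺) − E°(Mg²⁺/Mg).
E°(Ce⁴⁺/Ce³⁺) = E°cell + E°(anode) = +3.983 + (−2.370) = +1.613 V.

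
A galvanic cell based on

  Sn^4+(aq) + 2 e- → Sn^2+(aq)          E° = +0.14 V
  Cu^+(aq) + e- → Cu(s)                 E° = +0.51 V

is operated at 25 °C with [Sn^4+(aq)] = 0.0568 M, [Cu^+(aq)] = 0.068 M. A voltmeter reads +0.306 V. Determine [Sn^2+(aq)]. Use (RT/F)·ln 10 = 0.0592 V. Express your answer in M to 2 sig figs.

With Cu⁺/Cu at the cathode and Sn⁴⁺/Sn²⁺ at the anode, E°cell = +0.51 − (+0.14) = +0.37 V (n = 2).
Rearranging E = E° − (0.0592/n)·log Q gives log Q = 2(+0.37 − (+0.306))/0.0592 = 2.162.
Balancing electrons gives 2 Cu^+(aq) + Sn^2+(aq) → 2 Cu(s) + Sn^4+(aq); thus Q = [Sn^4+(aq)] / ([Cu^+(aq)]^2·[Sn^2+(aq)]).
Substituting the known concentrations and solving, log [Sn^2+(aq)] = −1.073 and [Sn^2+(aq)] = 0.085 M.

0.085 M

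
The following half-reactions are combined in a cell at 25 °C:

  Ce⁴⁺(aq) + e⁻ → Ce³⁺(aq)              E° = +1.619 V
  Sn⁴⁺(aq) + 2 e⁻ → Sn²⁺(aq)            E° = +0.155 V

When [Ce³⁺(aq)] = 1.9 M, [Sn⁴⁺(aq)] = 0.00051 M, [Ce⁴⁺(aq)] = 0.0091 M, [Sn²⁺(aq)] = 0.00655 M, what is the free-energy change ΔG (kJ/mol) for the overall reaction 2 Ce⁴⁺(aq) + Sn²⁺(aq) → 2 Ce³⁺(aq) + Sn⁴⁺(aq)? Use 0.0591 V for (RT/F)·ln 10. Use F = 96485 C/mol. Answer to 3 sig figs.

E°cell = +1.619 − (+0.155) = +1.464 V; the balanced reaction transfers n = 2 electrons.
Here Q = ([Ce³⁺(aq)]^2·[Sn⁴⁺(aq)]) / ([Ce⁴⁺(aq)]^2·[Sn²⁺(aq)]) = 3.39×10^3 (log Q = 3.531), giving E = +1.464 − (0.0591/2)·(3.531) = +1.3597 V.
ΔG = −nFE = −(2)(96485)(+1.3597) J/mol = −262 kJ/mol.

−262 kJ/mol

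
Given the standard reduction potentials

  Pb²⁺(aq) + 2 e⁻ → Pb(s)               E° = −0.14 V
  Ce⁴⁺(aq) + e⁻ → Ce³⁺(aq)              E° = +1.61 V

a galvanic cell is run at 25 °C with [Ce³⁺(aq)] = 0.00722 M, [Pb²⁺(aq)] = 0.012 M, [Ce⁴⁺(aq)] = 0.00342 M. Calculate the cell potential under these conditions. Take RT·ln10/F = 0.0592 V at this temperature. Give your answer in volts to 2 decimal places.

Ce⁴⁺/Ce³⁺ is reduced (cathode, E° = +1.61 V) and Pb²⁺/Pb is oxidized (anode).
E°cell = +1.61 − (−0.14) = +1.75 V, with n = 2 electrons transferred.
For the overall reaction 2 Ce⁴⁺(aq) + Pb(s) → 2 Ce³⁺(aq) + Pb²⁺(aq), Q = ([Ce³⁺(aq)]^2·[Pb²⁺(aq)]) / [Ce⁴⁺(aq)]^2 = 0.0535, giving log Q = −1.272.
By the Nernst equation, E = +1.75 − (0.0592/2)·(−1.272) = +1.79 V.

+1.79 V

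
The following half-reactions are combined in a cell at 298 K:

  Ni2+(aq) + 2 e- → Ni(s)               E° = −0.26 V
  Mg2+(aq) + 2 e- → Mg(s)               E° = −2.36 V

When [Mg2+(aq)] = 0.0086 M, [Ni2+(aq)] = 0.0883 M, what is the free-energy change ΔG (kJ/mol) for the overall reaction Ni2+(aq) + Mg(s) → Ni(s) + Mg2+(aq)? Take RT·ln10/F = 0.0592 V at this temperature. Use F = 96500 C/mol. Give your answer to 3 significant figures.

E°cell = −0.26 − (−2.36) = +2.10 V; the balanced reaction transfers n = 2 electrons.
The reaction quotient is [Mg2+(aq)] / [Ni2+(aq)] = 0.0974; by Nernst, E = +2.10 − (0.0592/2)(−1.011) = +2.1299 V.
ΔG = −nFE = −(2)(96500)(+2.1299) J/mol = −411 kJ/mol.

−411 kJ/mol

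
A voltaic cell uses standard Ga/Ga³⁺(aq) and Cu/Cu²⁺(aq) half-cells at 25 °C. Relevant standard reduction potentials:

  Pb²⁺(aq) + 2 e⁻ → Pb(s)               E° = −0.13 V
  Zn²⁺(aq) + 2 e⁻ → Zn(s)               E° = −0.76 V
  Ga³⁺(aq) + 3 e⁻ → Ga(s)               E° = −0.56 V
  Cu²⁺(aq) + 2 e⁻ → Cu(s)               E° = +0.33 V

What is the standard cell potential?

+0.89 V

Of the two couples in this cell, the one with the more positive reduction potential is reduced at the cathode: here that is Cu²⁺/Cu (+0.33 V); Ga³⁺/Ga (−0.56 V) is the anode.
E°cell = E°(cathode) − E°(anode) = +0.33 − (−0.56) = +0.89 V.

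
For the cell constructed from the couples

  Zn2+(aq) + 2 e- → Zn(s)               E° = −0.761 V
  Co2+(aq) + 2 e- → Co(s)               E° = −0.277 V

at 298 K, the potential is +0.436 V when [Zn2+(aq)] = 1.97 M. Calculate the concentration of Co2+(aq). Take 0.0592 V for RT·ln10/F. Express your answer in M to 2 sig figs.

0.047 M

With Co²⁺/Co at the cathode and Zn²⁺/Zn at the anode, E°cell = −0.277 − (−0.761) = +0.484 V (n = 2).
Rearranging E = E° − (0.0592/n)·log Q gives log Q = 2(+0.484 − (+0.436))/0.0592 = 1.622.
For Co2+(aq) + Zn(s) → Co(s) + Zn2+(aq), the reaction quotient is Q = [Zn2+(aq)] / [Co2+(aq)].
Isolating [Co2+(aq)] in Q = 10^{1.622} yields log [Co2+(aq)] = −1.328, i.e. 0.047 M.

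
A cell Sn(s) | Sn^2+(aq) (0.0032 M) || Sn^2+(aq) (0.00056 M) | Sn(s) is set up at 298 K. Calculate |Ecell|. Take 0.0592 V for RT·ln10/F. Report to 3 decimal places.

0.022 V

For a concentration cell E°cell = 0, since both electrodes use the same couple.
The compartment with the higher Sn^2+(aq) concentration (0.0032 M) acts as the cathode; ions are reduced there and produced at the dilute (0.00056 M) anode.
With n = 2, Ecell = −(0.0592/2)·log([dilute]/[conc]) = −(0.0592/2)·log(0.00056/0.0032) = +0.022 V.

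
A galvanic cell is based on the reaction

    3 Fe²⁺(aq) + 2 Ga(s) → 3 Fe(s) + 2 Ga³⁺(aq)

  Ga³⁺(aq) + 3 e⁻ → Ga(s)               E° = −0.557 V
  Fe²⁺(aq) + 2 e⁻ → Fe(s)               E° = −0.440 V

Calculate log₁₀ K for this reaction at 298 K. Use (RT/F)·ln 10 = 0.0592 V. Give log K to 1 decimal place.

log K = 11.9

The Fe²⁺/Fe couple is reduced (cathode); E°cell = −0.440 − (−0.557) = +0.117 V with n = 6.
At equilibrium E = 0, so log K = nE°cell / 0.0592 = (6)(+0.117) / 0.0592 = 11.9.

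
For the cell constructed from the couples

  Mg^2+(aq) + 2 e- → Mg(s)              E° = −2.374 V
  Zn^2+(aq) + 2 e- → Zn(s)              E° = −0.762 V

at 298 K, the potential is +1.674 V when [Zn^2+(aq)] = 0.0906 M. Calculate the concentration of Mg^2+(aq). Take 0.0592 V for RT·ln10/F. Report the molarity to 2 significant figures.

0.00073 M

Zn²⁺/Zn is the cathode (higher E°); E°cell = −0.762 − (−2.374) = +1.612 V with n = 2.
Since E = E° − (0.0592/n)·log Q, log Q = n(E° − E)/0.0592 = −2.095.
The balanced reaction is Zn^2+(aq) + Mg(s) → Zn(s) + Mg^2+(aq), so Q = [Mg^2+(aq)] / [Zn^2+(aq)].
Substituting the known concentrations and solving, log [Mg^2+(aq)] = −3.138 and [Mg^2+(aq)] = 0.00073 M.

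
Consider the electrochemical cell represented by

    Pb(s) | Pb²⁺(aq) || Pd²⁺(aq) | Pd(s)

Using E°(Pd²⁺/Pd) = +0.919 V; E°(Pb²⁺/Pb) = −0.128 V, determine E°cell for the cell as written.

By convention the left-hand electrode in cell notation is the anode (oxidation) and the right-hand electrode is the cathode (reduction).
E°cell = E°(right) − E°(left) = +0.919 − (−0.128) = +1.047 V.

+1.047 V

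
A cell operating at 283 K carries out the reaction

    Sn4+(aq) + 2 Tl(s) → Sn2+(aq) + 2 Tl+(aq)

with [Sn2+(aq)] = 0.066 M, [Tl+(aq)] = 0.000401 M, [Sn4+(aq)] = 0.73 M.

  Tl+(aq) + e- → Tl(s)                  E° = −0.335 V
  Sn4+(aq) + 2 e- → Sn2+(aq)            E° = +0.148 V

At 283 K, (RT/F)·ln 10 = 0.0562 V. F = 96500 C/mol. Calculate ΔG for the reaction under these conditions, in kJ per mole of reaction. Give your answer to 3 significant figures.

E°cell = +0.148 − (−0.335) = +0.483 V; the balanced reaction transfers n = 2 electrons.
Q = ([Sn2+(aq)]·[Tl+(aq)]^2) / [Sn4+(aq)] = 1.45×10^−8, so log Q = −7.837 and E = +0.483 − (0.0562/2)(−7.837) = +0.7032 V.
Finally ΔG = −nFE = −(2)(96500 C/mol)(+0.7032 V) = −136 kJ/mol.

−136 kJ/mol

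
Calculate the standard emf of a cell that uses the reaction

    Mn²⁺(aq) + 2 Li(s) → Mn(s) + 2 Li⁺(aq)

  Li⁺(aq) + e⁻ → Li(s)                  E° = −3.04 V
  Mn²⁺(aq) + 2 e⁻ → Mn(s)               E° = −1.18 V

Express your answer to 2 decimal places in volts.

In the reaction as written, Mn²⁺(aq) is reduced (cathode) and Li⁺(aq) is produced by oxidation at the anode.
E°cell = E°(cathode) − E°(anode) = −1.18 − (−3.04) = +1.86 V.
The positive value indicates the reaction is spontaneous as written.

+1.86 V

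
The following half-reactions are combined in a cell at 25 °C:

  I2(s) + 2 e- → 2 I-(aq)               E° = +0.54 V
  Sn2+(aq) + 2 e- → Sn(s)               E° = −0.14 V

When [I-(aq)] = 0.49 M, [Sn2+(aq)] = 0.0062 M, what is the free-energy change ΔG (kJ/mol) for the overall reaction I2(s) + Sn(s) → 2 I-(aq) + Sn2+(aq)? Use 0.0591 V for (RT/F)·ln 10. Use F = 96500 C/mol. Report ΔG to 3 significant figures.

With I₂/I⁻ reduced at the cathode, E°cell = +0.54 − (−0.14) = +0.68 V and n = 2.
Q = [I-(aq)]^2·[Sn2+(aq)] = 0.00149, so log Q = −2.827 and E = +0.68 − (0.0591/2)(−2.827) = +0.7635 V.
Finally ΔG = −nFE = −(2)(96500 C/mol)(+0.7635 V) = −147 kJ/mol.

−147 kJ/mol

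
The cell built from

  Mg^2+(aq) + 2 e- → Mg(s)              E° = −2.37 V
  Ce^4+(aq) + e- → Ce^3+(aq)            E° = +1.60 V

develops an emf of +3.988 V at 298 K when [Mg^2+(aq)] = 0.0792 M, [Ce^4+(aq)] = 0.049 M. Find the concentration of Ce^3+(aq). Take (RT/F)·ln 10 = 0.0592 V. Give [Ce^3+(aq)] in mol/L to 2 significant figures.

0.086 M

Ce⁴⁺/Ce³⁺ is the cathode (higher E°); E°cell = +1.60 − (−2.37) = +3.97 V with n = 2.
Rearranging E = E° − (0.0592/n)·log Q gives log Q = 2(+3.97 − (+3.988))/0.0592 = −0.608.
For 2 Ce^4+(aq) + Mg(s) → 2 Ce^3+(aq) + Mg^2+(aq), the reaction quotient is Q = ([Ce^3+(aq)]^2·[Mg^2+(aq)]) / [Ce^4+(aq)]^2.
Substituting the known concentrations and solving, log [Ce^3+(aq)] = −1.063 and [Ce^3+(aq)] = 0.086 M.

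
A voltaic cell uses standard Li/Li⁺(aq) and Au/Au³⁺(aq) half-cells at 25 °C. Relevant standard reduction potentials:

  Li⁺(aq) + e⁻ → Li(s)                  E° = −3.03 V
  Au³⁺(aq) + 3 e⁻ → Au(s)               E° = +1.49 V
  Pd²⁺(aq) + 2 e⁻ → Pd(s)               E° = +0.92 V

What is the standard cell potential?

The Au³⁺/Au couple has the higher E°, so Au ion is reduced (cathode) and Li is oxidized (anode).
E°cell = E°(cathode) − E°(anode) = +1.49 − (−3.03) = +4.52 V.

+4.52 V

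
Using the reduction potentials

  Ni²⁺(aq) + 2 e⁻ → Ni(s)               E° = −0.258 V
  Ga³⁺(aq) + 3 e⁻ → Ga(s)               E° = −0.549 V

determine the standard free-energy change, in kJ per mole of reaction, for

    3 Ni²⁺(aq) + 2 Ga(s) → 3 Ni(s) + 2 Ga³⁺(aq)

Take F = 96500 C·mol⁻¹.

−168 kJ/mol

In the reaction as written Ni²⁺(aq) is reduced, so the Ni²⁺/Ni couple is the cathode and Ga³⁺/Ga is the anode.
E°cell = −0.258 − (−0.549) = +0.291 V; balancing electrons gives n = 6.
ΔG° = −nFE°cell = −(6)(96500)(+0.291) J/mol = −168 kJ/mol.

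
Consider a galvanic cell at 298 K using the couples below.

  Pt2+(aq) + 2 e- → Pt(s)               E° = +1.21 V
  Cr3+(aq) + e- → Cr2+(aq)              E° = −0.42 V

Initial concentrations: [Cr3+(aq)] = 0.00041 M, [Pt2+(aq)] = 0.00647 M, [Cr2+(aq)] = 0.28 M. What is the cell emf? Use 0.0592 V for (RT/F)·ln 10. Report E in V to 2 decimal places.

The Pt²⁺/Pt couple has the more positive E°, so it is the cathode; Cr³⁺/Cr²⁺ is the anode.
E°cell = +1.21 − (−0.42) = +1.63 V, with n = 2 electrons transferred.
For the overall reaction Pt2+(aq) + 2 Cr2+(aq) → Pt(s) + 2 Cr3+(aq), Q = [Cr3+(aq)]^2 / ([Pt2+(aq)]·[Cr2+(aq)]^2) = 0.000331, giving log Q = −3.480.
E = E° − (0.0592/n)·log Q = +1.63 − (0.0592/2)(−3.480) = +1.73 V.

+1.73 V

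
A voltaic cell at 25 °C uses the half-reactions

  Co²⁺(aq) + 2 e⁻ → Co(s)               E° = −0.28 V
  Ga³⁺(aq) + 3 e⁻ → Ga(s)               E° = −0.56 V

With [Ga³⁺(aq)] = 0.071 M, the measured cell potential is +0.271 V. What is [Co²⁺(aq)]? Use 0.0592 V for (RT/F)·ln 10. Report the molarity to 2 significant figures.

Co²⁺/Co is the cathode (higher E°); E°cell = −0.28 − (−0.56) = +0.28 V with n = 6.
Since E = E° − (0.0592/n)·log Q, log Q = n(E° − E)/0.0592 = 0.912.
The balanced reaction is 3 Co²⁺(aq) + 2 Ga(s) → 3 Co(s) + 2 Ga³⁺(aq), so Q = [Ga³⁺(aq)]^2 / [Co²⁺(aq)]^3.
Substituting the known concentrations and solving, log [Co²⁺(aq)] = −1.070 and [Co²⁺(aq)] = 0.085 M.

0.085 M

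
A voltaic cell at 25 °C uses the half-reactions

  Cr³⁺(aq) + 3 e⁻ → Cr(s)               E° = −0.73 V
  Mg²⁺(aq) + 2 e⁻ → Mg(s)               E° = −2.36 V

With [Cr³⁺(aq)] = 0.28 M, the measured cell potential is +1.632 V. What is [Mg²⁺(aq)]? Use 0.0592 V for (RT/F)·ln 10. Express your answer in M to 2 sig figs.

Cr³⁺/Cr is the cathode (higher E°); E°cell = −0.73 − (−2.36) = +1.63 V with n = 6.
Rearranging E = E° − (0.0592/n)·log Q gives log Q = 6(+1.63 − (+1.632))/0.0592 = −0.203.
For 2 Cr³⁺(aq) + 3 Mg(s) → 2 Cr(s) + 3 Mg²⁺(aq), the reaction quotient is Q = [Mg²⁺(aq)]^3 / [Cr³⁺(aq)]^2.
Substituting the known concentrations and solving, log [Mg²⁺(aq)] = −0.436 and [Mg²⁺(aq)] = 0.37 M.

0.37 M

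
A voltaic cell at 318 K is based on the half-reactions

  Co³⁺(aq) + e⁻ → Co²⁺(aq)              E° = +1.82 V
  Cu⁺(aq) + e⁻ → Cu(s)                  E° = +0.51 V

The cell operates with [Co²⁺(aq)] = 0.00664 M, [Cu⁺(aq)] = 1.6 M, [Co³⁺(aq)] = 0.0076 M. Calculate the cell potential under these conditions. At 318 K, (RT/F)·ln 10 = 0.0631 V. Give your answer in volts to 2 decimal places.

+1.30 V

The Co³⁺/Co²⁺ couple has the more positive E°, so it is the cathode; Cu⁺/Cu is the anode.
E°cell = E°cat − E°an = +1.82 − (+0.51) = +1.31 V; n = 1.
Balancing gives Co³⁺(aq) + Cu(s) → Co²⁺(aq) + Cu⁺(aq); hence Q = ([Co²⁺(aq)]·[Cu⁺(aq)]) / [Co³⁺(aq)] = 1.4 (log Q = 0.145).
E = E° − (0.0631/n)·log Q = +1.31 − (0.0631/1)(0.145) = +1.30 V.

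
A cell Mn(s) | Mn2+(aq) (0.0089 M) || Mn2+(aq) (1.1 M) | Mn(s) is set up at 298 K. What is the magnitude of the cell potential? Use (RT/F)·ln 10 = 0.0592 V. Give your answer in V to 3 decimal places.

0.062 V

For a concentration cell E°cell = 0, since both electrodes use the same couple.
The compartment with the higher Mn2+(aq) concentration (1.1 M) acts as the cathode; ions are reduced there and produced at the dilute (0.0089 M) anode.
With n = 2, Ecell = −(0.0592/2)·log([dilute]/[conc]) = −(0.0592/2)·log(0.0089/1.1) = +0.062 V.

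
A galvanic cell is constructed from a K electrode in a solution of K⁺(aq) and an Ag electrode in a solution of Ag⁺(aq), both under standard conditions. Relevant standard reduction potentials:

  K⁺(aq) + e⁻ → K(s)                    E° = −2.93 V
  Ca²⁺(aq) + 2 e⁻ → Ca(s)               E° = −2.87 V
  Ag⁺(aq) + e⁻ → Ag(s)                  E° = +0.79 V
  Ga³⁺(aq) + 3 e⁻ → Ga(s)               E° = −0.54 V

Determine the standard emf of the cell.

Of the two couples in this cell, the one with the more positive reduction potential is reduced at the cathode: here that is Ag⁺/Ag (+0.79 V); K⁺/K (−2.93 V) is the anode.
E°cell = E°(cathode) − E°(anode) = +0.79 − (−2.93) = +3.72 V.

+3.72 V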